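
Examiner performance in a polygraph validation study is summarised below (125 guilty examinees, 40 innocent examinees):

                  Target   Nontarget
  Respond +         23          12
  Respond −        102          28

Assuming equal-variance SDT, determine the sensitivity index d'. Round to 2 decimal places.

H = 23/125 = 0.1840
FA = 12/40 = 0.3000
z(H) = z(0.1840) = -0.9002
z(FA) = z(0.3000) = -0.5244
d' = z(H) − z(FA) = -0.9002 − (-0.5244) = -0.3758

d' = -0.38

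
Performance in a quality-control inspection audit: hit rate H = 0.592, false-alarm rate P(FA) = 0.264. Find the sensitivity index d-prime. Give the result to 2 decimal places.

d-prime = 0.86

Φ⁻¹(H) = Φ⁻¹(0.592) = 0.2327
Φ⁻¹(FA) = Φ⁻¹(0.264) = -0.6311
d' = z(H) − z(FA) = 0.2327 − (-0.6311) = 0.8638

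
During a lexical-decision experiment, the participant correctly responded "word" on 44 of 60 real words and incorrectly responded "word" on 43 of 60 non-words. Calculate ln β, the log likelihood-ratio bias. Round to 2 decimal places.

ln β = -0.03

H = 44/60 = 0.7333
FA = 43/60 = 0.7167
Φ⁻¹(H) = 0.623
Φ⁻¹(FA) = 0.573
ln β = −½·[z(H)² − z(FA)²] = −0.5 × (0.388 − 0.328) = -0.030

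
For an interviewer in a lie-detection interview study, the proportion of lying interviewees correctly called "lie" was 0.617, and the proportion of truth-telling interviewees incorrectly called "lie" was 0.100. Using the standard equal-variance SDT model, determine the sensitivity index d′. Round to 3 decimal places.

d′ = 1.579

z(H) = 0.2976
z(FA) = -1.2816
d' = z(H) − z(FA) = 0.2976 − (-1.2816) = 1.5792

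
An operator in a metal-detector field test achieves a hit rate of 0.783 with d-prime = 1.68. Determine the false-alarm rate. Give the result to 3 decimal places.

false-alarm rate = 0.185

z(hit rate) = z(0.783) = 0.7824
z(FA) = z(H) − d' = 0.7824 − 1.68 = -0.8976
false-alarm rate = Φ(-0.8976) = 0.1847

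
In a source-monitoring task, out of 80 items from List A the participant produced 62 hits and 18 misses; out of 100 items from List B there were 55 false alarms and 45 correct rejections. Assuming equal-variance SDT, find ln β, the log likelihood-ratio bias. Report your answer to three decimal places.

H = 62/80 = 0.7750
FA = 55/100 = 0.5500
z(0.7750) = 0.7554, z(0.5500) = 0.1257
ln β = −½·[z(H)² − z(FA)²] = −0.5 × (0.5706 − 0.0158) = -0.2774

ln β = -0.277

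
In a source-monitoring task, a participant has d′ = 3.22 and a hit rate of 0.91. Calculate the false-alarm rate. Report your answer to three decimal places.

false-alarm rate = 0.030

z(hit rate) = z(0.91) = 1.3408
z(FA) = z(H) − d' = 1.3408 − 3.22 = -1.8792
false-alarm rate = Φ(-1.8792) = 0.0301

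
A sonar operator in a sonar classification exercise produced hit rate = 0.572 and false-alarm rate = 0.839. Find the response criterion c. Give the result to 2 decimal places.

c = -0.59

z(0.572) = 0.181, z(0.839) = 0.990
c = −½·[z(H) + z(FA)] = −0.5 × (0.181 + 0.990) = -0.5855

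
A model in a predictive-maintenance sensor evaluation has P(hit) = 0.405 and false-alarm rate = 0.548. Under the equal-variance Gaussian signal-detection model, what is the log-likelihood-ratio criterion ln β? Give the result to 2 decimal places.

z(H) = z(0.405) = -0.240
z(FA) = z(0.548) = 0.121
ln β = −½·[z(H)² − z(FA)²] = −0.5 × (0.058 − 0.015) = -0.0215

ln β = -0.02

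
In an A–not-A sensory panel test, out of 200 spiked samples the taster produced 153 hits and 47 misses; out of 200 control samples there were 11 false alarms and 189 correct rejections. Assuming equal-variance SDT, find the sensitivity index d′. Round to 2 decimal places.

H = 153/200 = 0.7650
FA = 11/200 = 0.0550
z(H) = 0.722
z(FA) = -1.598
d' = z(H) − z(FA) = 0.722 − (-1.598) = 2.320

d′ = 2.32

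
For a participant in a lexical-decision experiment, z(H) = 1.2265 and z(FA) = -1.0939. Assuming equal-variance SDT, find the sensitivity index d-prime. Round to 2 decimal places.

d' = z(H) − z(FA) = 1.2265 − (-1.0939) = 2.3204

d-prime = 2.32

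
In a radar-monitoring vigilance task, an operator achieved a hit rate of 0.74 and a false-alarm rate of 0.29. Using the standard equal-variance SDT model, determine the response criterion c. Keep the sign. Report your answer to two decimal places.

z(0.74) = 0.6433, z(0.29) = -0.5534
c = −½·[z(H) + z(FA)] = −0.5 × (0.6433 + (-0.5534)) = -0.04495

c = -0.04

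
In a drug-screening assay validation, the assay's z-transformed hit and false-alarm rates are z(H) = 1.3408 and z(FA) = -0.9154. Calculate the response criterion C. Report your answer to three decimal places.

C = -0.213

c = −½·[z(H) + z(FA)] = −½·(1.3408 + (-0.9154)) = -0.2127
c < 0: the assay has a liberal response bias.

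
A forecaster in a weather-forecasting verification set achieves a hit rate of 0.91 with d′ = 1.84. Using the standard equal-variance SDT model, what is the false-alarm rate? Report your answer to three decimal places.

false-alarm rate = 0.309

z(hit rate) = z(0.91) = 1.3408
z(FA) = z(H) − d' = 1.3408 − 1.84 = -0.4992
false-alarm rate = Φ(-0.4992) = 0.3088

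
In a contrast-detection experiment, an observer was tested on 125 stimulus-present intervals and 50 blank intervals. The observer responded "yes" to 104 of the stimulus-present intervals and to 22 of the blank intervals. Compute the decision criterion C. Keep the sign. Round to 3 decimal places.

H = 104/125 = 0.8320
FA = 22/50 = 0.4400
Φ⁻¹(0.8320) = 0.9621, Φ⁻¹(0.4400) = -0.1510
c = −½·[z(H) + z(FA)] = −0.5 × (0.9621 + (-0.1510)) = -0.40555

C = -0.406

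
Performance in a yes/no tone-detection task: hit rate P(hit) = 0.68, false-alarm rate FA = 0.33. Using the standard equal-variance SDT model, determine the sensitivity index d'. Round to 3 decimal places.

Φ⁻¹(H) = Φ⁻¹(0.68) = 0.4677
Φ⁻¹(FA) = Φ⁻¹(0.33) = -0.4399
d' = z(H) − z(FA) = 0.4677 − (-0.4399) = 0.9076

d' = 0.908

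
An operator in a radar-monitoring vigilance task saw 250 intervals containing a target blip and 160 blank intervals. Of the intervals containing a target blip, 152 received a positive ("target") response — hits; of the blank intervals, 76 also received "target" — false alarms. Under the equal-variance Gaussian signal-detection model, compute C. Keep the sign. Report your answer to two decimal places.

H = 152/250 = 0.6080
FA = 76/160 = 0.4750
Φ⁻¹(H) = Φ⁻¹(0.6080) = 0.2741
Φ⁻¹(FA) = Φ⁻¹(0.4750) = -0.0627
c = −½·[z(H) + z(FA)] = −0.5 × (0.2741 + (-0.0627)) = -0.1057
c < 0: the operator has a liberal response bias.

C = -0.11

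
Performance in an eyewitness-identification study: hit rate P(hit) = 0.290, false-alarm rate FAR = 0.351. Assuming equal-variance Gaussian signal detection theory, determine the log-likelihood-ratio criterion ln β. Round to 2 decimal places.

z(H) = z(0.290) = -0.553
z(FA) = z(0.351) = -0.383
ln β = −½·[z(H)² − z(FA)²] = −0.5 × (0.306 − 0.147) = -0.0795

ln β = -0.08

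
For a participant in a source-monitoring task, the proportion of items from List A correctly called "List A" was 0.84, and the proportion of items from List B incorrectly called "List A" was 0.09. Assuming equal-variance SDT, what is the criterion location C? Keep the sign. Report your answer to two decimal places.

z(H) = z(0.84) = 0.9945
z(FA) = z(0.09) = -1.3408
c = −½·[z(H) + z(FA)] = −0.5 × (0.9945 + (-1.3408)) = 0.17315

C = 0.17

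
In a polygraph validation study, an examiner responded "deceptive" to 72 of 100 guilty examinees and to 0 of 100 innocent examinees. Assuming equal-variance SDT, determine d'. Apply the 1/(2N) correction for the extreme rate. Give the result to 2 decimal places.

The false-alarm rate is 0/100 = 0, so apply the 1/(2N) correction: FA → 1/(2·100) = 0.00500.
z(H) = z(0.72000) = 0.583
z(FA) = z(0.00500) = -2.576
d' = 0.583 − (-2.576) = 3.159

d' = 3.16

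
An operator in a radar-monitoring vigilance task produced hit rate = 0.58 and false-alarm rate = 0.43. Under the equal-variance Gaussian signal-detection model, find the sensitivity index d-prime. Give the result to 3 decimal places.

Φ⁻¹(H) = Φ⁻¹(0.58) = 0.2019
Φ⁻¹(FA) = Φ⁻¹(0.43) = -0.1764
d' = z(H) − z(FA) = 0.2019 − (-0.1764) = 0.3783

d-prime = 0.378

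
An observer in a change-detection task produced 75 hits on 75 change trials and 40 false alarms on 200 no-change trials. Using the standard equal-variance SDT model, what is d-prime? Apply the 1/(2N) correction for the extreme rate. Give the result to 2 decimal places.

d-prime = 3.32

The hit rate is 75/75 = 1, so apply the 1/(2N) correction: H → 1 − 1/(2·75) = 0.99333.
z(H) = z(0.99333) = 2.475
z(FA) = z(0.20000) = -0.842
d' = 2.475 − (-0.842) = 3.317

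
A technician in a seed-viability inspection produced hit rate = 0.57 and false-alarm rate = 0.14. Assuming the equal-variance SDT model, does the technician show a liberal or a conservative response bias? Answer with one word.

conservative

z(H) = 0.176, z(FA) = -1.080
c = −½·(z(H) + z(FA)) = 0.452
c > 0 → conservative criterion (biased toward responding “no”).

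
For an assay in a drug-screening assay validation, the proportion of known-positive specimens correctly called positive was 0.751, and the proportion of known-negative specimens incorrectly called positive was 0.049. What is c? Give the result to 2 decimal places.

c = 0.49

Φ⁻¹(H) = Φ⁻¹(0.751) = 0.6776
Φ⁻¹(FA) = Φ⁻¹(0.049) = -1.6546
c = −½·[z(H) + z(FA)] = −0.5 × (0.6776 + (-1.6546)) = 0.4885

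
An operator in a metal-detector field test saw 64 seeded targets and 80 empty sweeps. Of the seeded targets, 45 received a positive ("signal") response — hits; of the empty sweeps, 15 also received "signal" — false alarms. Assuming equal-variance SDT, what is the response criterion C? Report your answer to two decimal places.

C = 0.18

H = 45/64 = 0.7031
FA = 15/80 = 0.1875
z(H) = 0.533
z(FA) = -0.887
c = −½·[z(H) + z(FA)] = −0.5 × (0.533 + (-0.887)) = 0.177
c > 0: the operator has a conservative response bias.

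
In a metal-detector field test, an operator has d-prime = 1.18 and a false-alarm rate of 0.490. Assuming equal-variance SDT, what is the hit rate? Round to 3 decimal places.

z(false-alarm rate) = z(0.490) = -0.0251
z(H) = z(FA) + d' = -0.0251 + 1.18 = 1.1549
hit rate = Φ(1.1549) = 0.8759

hit rate = 0.876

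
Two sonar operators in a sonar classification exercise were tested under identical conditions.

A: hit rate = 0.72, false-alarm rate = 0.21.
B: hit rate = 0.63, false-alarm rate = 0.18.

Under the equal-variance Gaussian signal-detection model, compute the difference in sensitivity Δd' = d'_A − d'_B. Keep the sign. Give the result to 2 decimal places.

A: z(0.72) = 0.583, z(0.21) = -0.806, d' = 1.389
B: z(0.63) = 0.332, z(0.18) = -0.915, d' = 1.247
Δd' = d'_A − d'_B = 1.389 − 1.247 = 0.142
A has the higher sensitivity.

Δd' = 0.14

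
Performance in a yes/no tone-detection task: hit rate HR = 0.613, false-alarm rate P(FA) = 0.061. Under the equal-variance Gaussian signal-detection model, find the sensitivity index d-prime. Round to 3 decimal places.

d-prime = 1.834

z(0.613) = 0.2871, z(0.061) = -1.5464
d' = z(H) − z(FA) = 0.2871 − (-1.5464) = 1.8335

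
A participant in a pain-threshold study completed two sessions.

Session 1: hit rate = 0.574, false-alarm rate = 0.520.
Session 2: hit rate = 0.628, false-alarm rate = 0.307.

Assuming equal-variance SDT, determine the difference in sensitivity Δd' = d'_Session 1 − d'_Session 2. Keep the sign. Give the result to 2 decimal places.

Δd' = -0.69

Session 1: z(0.574) = 0.187, z(0.520) = 0.050, d' = 0.137
Session 2: z(0.628) = 0.327, z(0.307) = -0.504, d' = 0.831
Δd' = d'_Session 1 − d'_Session 2 = 0.137 − 0.831 = -0.694
Session 2 has the higher sensitivity.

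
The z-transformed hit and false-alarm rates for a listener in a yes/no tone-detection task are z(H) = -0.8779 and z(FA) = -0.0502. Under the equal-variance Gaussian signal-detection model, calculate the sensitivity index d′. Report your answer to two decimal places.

d' = z(H) − z(FA) = -0.8779 − (-0.0502) = -0.8277

d′ = -0.83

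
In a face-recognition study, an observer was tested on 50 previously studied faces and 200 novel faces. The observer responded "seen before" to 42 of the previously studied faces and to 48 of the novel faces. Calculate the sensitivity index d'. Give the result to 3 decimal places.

H = 42/50 = 0.8400
FA = 48/200 = 0.2400
Φ⁻¹(0.8400) = 0.9945, Φ⁻¹(0.2400) = -0.7063
d' = z(H) − z(FA) = 0.9945 − (-0.7063) = 1.7008

d' = 1.701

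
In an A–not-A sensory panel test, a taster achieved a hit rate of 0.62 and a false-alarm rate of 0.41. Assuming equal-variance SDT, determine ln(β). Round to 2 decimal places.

ln β = -0.02

z(H) = 0.305
z(FA) = -0.228
ln β = −½·[z(H)² − z(FA)²] = −0.5 × (0.093 − 0.052) = -0.0205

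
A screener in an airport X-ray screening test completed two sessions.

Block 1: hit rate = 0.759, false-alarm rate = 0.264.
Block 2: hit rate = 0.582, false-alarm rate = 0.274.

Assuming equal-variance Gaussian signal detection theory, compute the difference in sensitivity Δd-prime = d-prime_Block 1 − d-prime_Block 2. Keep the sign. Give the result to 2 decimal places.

Block 1: z(0.759) = 0.703, z(0.264) = -0.631, d' = 1.334
Block 2: z(0.582) = 0.207, z(0.274) = -0.601, d' = 0.808
Δd' = d'_Block 1 − d'_Block 2 = 1.334 − 0.808 = 0.526
Block 1 has the higher sensitivity.

Δd-prime = 0.53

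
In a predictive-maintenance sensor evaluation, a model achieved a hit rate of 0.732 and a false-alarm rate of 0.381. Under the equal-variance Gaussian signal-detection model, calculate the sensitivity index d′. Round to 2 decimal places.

z(H) = 0.619
z(FA) = -0.303
d' = z(H) − z(FA) = 0.619 − (-0.303) = 0.922

d′ = 0.92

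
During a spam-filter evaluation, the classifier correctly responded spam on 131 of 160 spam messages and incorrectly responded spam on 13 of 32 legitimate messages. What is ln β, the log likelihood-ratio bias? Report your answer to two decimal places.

ln β = -0.39

H = 131/160 = 0.8187
FA = 13/32 = 0.4062
z(H) = z(0.8187) = 0.910
z(FA) = z(0.4062) = -0.237
ln β = −½·[z(H)² − z(FA)²] = −0.5 × (0.828 − 0.056) = -0.386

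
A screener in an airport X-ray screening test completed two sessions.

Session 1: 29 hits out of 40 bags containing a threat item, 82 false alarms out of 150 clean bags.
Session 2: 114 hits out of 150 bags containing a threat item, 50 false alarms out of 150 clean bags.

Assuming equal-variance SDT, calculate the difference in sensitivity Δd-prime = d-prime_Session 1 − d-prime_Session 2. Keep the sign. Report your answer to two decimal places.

Δd-prime = -0.66

Session 1: z(0.7250) = 0.598, z(0.5467) = 0.117, d' = 0.481
Session 2: z(0.7600) = 0.706, z(0.3333) = -0.431, d' = 1.137
Δd' = d'_Session 1 − d'_Session 2 = 0.481 − 1.137 = -0.656
Session 2 has the higher sensitivity.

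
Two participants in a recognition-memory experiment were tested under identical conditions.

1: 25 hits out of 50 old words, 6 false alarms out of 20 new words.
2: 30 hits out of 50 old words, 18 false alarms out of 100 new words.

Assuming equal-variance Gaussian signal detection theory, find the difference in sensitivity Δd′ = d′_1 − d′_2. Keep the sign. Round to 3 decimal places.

1: z(0.5000) = 0.0000, z(0.3000) = -0.5244, d' = 0.5244
2: z(0.6000) = 0.2533, z(0.1800) = -0.9154, d' = 1.1687
Δd' = d'_1 − d'_2 = 0.5244 − 1.1687 = -0.6443
2 has the higher sensitivity.

Δd′ = -0.644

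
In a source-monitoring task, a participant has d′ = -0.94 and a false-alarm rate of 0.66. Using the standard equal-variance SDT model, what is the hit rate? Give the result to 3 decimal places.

hit rate = 0.299

z(false-alarm rate) = z(0.66) = 0.4125
z(H) = z(FA) + d' = 0.4125 + (-0.94) = -0.5275
hit rate = Φ(-0.5275) = 0.2989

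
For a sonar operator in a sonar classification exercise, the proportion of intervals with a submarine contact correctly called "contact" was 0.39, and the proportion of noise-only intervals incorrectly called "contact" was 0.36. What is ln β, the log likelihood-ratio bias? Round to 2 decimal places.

Φ⁻¹(H) = -0.279
Φ⁻¹(FA) = -0.358
ln β = −½·[z(H)² − z(FA)²] = −0.5 × (0.078 − 0.128) = 0.025

ln β = 0.03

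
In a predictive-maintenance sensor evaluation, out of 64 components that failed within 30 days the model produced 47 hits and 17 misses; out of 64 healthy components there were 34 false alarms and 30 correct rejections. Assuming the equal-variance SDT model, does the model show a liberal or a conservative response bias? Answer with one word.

z(H) = 0.626, z(FA) = 0.078
c = −½·(z(H) + z(FA)) = -0.352
c < 0 → liberal criterion (biased toward responding “yes”).

liberal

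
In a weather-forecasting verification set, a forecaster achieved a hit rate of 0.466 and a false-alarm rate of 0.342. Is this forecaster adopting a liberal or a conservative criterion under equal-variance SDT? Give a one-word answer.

conservative

z(H) = -0.085, z(FA) = -0.407
c = −½·(z(H) + z(FA)) = 0.246
c > 0 → conservative criterion (biased toward responding “no”).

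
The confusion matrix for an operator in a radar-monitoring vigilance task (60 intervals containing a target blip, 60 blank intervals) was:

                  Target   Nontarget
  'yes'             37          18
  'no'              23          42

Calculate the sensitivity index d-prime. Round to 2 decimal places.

H = 37/60 = 0.6167
FA = 18/60 = 0.3000
z(0.6167) = 0.297, z(0.3000) = -0.524
d' = z(H) − z(FA) = 0.297 − (-0.524) = 0.821

d-prime = 0.82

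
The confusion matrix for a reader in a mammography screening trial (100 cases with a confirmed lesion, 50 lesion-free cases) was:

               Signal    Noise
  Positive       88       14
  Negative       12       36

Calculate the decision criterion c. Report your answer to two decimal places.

H = 88/100 = 0.8800
FA = 14/50 = 0.2800
z(0.8800) = 1.175, z(0.2800) = -0.583
c = −½·[z(H) + z(FA)] = −0.5 × (1.175 + (-0.583)) = -0.296
c < 0: the reader has a liberal response bias.

c = -0.30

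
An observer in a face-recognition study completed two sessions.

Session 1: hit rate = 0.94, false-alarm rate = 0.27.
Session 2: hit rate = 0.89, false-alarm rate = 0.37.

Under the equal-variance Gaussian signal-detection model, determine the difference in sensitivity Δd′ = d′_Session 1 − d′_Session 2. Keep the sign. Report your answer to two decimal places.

Session 1: z(0.94) = 1.555, z(0.27) = -0.613, d' = 2.168
Session 2: z(0.89) = 1.227, z(0.37) = -0.332, d' = 1.559
Δd' = d'_Session 1 − d'_Session 2 = 2.168 − 1.559 = 0.609
Session 1 has the higher sensitivity.

Δd′ = 0.61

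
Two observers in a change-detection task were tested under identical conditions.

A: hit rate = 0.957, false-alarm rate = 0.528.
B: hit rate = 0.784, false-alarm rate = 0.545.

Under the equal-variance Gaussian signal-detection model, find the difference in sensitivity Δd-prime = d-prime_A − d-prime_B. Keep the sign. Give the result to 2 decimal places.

Δd-prime = 0.97

A: z(0.957) = 1.717, z(0.528) = 0.070, d' = 1.647
B: z(0.784) = 0.786, z(0.545) = 0.113, d' = 0.673
Δd' = d'_A − d'_B = 1.647 − 0.673 = 0.974
A has the higher sensitivity.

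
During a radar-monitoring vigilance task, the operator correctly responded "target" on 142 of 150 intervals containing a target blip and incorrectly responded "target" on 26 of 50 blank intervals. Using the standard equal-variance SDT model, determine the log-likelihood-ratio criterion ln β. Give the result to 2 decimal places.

ln β = -1.30

H = 142/150 = 0.9467
FA = 26/50 = 0.5200
z(H) = 1.614
z(FA) = 0.050
ln β = −½·[z(H)² − z(FA)²] = −0.5 × (2.605 − 0.003) = -1.301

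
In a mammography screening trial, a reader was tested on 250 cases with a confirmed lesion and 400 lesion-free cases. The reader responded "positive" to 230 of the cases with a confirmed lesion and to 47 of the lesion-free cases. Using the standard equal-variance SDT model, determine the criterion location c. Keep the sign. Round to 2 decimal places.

c = -0.11

H = 230/250 = 0.9200
FA = 47/400 = 0.1175
z(H) = 1.4051
z(FA) = -1.1876
c = −½·[z(H) + z(FA)] = −0.5 × (1.4051 + (-1.1876)) = -0.10875
c < 0: the reader has a liberal response bias.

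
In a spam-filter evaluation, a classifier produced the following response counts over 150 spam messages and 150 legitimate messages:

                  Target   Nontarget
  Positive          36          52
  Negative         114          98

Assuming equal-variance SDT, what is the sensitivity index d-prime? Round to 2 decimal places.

d-prime = -0.31

H = 36/150 = 0.2400
FA = 52/150 = 0.3467
z(0.2400) = -0.706, z(0.3467) = -0.394
d' = z(H) − z(FA) = -0.706 − (-0.394) = -0.312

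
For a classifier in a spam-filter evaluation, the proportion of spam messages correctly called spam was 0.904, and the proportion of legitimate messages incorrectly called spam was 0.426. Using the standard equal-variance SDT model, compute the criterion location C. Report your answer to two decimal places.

z(H) = z(0.904) = 1.3047
z(FA) = z(0.426) = -0.1866
c = −½·[z(H) + z(FA)] = −0.5 × (1.3047 + (-0.1866)) = -0.55905
c < 0: the classifier has a liberal response bias.

C = -0.56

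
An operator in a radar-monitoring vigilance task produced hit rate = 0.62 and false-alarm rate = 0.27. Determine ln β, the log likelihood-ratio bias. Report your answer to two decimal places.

z(H) = z(0.62) = 0.305
z(FA) = z(0.27) = -0.613
ln β = −½·[z(H)² − z(FA)²] = −0.5 × (0.093 − 0.376) = 0.1415

ln β = 0.14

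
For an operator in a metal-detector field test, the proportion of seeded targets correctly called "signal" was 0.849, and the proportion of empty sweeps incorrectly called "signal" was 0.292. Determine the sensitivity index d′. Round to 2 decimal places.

d′ = 1.58

z(H) = z(0.849) = 1.032
z(FA) = z(0.292) = -0.548
d' = z(H) − z(FA) = 1.032 − (-0.548) = 1.580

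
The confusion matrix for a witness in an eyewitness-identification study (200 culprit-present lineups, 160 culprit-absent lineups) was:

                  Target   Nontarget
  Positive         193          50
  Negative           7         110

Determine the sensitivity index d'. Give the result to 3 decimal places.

d' = 2.301

H = 193/200 = 0.9650
FA = 50/160 = 0.3125
Φ⁻¹(H) = 1.8119
Φ⁻¹(FA) = -0.4888
d' = z(H) − z(FA) = 1.8119 − (-0.4888) = 2.3007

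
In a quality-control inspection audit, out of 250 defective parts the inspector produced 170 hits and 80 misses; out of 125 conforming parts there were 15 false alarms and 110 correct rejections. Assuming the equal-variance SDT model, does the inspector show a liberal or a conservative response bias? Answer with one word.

conservative

z(H) = 0.468, z(FA) = -1.175
c = −½·(z(H) + z(FA)) = 0.3535
c > 0 → conservative criterion (biased toward responding “no”).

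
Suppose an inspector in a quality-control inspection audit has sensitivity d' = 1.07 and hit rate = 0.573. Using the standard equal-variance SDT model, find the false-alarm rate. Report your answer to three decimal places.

false-alarm rate = 0.188

z(hit rate) = z(0.573) = 0.1840
z(FA) = z(H) − d' = 0.1840 − 1.07 = -0.8860
false-alarm rate = Φ(-0.8860) = 0.1878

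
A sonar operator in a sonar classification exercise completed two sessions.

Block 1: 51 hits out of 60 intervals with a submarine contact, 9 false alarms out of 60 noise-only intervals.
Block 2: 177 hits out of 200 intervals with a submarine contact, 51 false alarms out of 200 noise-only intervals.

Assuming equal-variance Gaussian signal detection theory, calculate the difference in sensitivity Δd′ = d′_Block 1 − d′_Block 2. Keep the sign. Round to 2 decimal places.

Block 1: z(0.8500) = 1.036, z(0.1500) = -1.036, d' = 2.072
Block 2: z(0.8850) = 1.200, z(0.2550) = -0.659, d' = 1.859
Δd' = d'_Block 1 − d'_Block 2 = 2.072 − 1.859 = 0.213
Block 1 has the higher sensitivity.

Δd′ = 0.21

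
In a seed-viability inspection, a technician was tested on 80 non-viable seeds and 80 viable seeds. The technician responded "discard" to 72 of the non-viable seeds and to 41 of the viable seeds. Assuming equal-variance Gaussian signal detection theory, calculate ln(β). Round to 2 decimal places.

ln β = -0.82

H = 72/80 = 0.9000
FA = 41/80 = 0.5125
Φ⁻¹(H) = Φ⁻¹(0.9000) = 1.282
Φ⁻¹(FA) = Φ⁻¹(0.5125) = 0.031
ln β = −½·[z(H)² − z(FA)²] = −0.5 × (1.644 − 0.001) = -0.8215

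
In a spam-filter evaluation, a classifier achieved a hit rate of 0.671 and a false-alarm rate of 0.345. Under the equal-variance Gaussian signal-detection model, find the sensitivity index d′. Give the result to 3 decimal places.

d′ = 0.842

Φ⁻¹(H) = Φ⁻¹(0.671) = 0.4427
Φ⁻¹(FA) = Φ⁻¹(0.345) = -0.3989
d' = z(H) − z(FA) = 0.4427 − (-0.3989) = 0.8416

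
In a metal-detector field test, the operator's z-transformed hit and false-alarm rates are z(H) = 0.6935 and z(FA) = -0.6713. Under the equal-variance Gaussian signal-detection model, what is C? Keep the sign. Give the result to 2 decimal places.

c = −½·[z(H) + z(FA)] = −½·(0.6935 + (-0.6713)) = -0.0111
c < 0: the operator has a liberal response bias.

C = -0.01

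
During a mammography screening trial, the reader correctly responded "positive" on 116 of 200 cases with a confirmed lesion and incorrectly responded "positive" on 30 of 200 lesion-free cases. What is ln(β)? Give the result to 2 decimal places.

ln β = 0.52

H = 116/200 = 0.5800
FA = 30/200 = 0.1500
z(H) = z(0.5800) = 0.202
z(FA) = z(0.1500) = -1.036
ln β = −½·[z(H)² − z(FA)²] = −0.5 × (0.041 − 1.073) = 0.516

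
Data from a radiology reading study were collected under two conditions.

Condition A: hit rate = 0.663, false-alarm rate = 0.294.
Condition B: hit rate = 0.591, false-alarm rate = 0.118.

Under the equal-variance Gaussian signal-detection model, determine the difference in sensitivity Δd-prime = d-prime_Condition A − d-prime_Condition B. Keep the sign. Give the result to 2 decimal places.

Condition A: z(0.663) = 0.421, z(0.294) = -0.542, d' = 0.963
Condition B: z(0.591) = 0.230, z(0.118) = -1.185, d' = 1.415
Δd' = d'_Condition A − d'_Condition B = 0.963 − 1.415 = -0.452
Condition B has the higher sensitivity.

Δd-prime = -0.45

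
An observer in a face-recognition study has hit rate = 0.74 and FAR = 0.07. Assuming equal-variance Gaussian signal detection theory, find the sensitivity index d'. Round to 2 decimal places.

Φ⁻¹(H) = 0.6433
Φ⁻¹(FA) = -1.4758
d' = z(H) − z(FA) = 0.6433 − (-1.4758) = 2.1191

d' = 2.12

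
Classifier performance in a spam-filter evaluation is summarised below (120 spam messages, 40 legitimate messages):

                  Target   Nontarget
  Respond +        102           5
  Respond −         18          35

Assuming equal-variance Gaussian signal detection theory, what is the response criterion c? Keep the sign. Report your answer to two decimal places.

c = 0.06

H = 102/120 = 0.8500
FA = 5/40 = 0.1250
z(H) = z(0.8500) = 1.0364
z(FA) = z(0.1250) = -1.1503
c = −½·[z(H) + z(FA)] = −0.5 × (1.0364 + (-1.1503)) = 0.05695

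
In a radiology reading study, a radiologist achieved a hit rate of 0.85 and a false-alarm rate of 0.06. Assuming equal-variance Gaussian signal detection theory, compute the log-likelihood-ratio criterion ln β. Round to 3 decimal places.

ln β = 0.672

z(H) = 1.0364
z(FA) = -1.5548
ln β = −½·[z(H)² − z(FA)²] = −0.5 × (1.0741 − 2.4174) = 0.67165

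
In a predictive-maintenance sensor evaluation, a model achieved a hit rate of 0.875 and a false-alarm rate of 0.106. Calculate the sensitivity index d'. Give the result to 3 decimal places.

d' = 2.398

Φ⁻¹(H) = 1.1503
Φ⁻¹(FA) = -1.2481
d' = z(H) − z(FA) = 1.1503 − (-1.2481) = 2.3984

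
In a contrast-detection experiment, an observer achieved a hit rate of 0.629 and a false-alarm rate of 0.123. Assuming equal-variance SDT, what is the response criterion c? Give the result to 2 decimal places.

z(H) = 0.329
z(FA) = -1.160
c = −½·[z(H) + z(FA)] = −0.5 × (0.329 + (-1.160)) = 0.4155
c > 0: the observer has a conservative response bias.

c = 0.42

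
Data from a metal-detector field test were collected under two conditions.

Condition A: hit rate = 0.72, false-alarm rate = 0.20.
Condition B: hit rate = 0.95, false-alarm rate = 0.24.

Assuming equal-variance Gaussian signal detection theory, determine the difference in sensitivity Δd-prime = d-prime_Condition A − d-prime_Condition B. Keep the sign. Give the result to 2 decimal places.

Condition A: z(0.72) = 0.583, z(0.20) = -0.842, d' = 1.425
Condition B: z(0.95) = 1.645, z(0.24) = -0.706, d' = 2.351
Δd' = d'_Condition A − d'_Condition B = 1.425 − 2.351 = -0.926
Condition B has the higher sensitivity.

Δd-prime = -0.93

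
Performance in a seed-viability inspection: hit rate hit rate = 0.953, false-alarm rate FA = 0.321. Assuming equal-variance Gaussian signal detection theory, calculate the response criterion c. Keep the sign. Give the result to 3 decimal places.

z(0.953) = 1.6747, z(0.321) = -0.4649
c = −½·[z(H) + z(FA)] = −0.5 × (1.6747 + (-0.4649)) = -0.6049

c = -0.605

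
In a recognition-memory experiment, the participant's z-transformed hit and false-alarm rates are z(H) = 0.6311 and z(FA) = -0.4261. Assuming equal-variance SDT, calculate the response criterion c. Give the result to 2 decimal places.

c = −½·[z(H) + z(FA)] = −½·(0.6311 + (-0.4261)) = -0.1025
c < 0: the participant has a liberal response bias.

c = -0.10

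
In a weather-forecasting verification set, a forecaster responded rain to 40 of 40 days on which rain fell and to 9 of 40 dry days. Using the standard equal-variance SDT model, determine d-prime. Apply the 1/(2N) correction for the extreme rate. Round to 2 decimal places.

d-prime = 3.00

The hit rate is 40/40 = 1, so apply the 1/(2N) correction: H → 1 − 1/(2·40) = 0.98750.
z(H) = z(0.98750) = 2.241
z(FA) = z(0.22500) = -0.755
d' = 2.241 − (-0.755) = 2.996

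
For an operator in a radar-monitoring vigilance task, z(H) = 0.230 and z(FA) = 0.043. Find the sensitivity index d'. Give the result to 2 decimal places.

d' = z(H) − z(FA) = 0.230 − 0.043 = 0.187

d' = 0.19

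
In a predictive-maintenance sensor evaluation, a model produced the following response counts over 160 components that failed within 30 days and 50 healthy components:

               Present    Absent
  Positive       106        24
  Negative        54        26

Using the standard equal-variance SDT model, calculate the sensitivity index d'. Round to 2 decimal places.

d' = 0.47

H = 106/160 = 0.6625
FA = 24/50 = 0.4800
z(H) = z(0.6625) = 0.4193
z(FA) = z(0.4800) = -0.0502
d' = z(H) − z(FA) = 0.4193 − (-0.0502) = 0.4695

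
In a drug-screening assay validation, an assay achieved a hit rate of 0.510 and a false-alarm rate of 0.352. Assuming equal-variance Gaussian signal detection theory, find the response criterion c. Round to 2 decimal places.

c = 0.18

z(H) = z(0.510) = 0.025
z(FA) = z(0.352) = -0.380
c = −½·[z(H) + z(FA)] = −0.5 × (0.025 + (-0.380)) = 0.1775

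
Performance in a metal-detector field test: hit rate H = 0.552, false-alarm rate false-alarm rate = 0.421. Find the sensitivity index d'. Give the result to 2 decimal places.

Φ⁻¹(0.552) = 0.131, Φ⁻¹(0.421) = -0.199
d' = z(H) − z(FA) = 0.131 − (-0.199) = 0.330

d' = 0.33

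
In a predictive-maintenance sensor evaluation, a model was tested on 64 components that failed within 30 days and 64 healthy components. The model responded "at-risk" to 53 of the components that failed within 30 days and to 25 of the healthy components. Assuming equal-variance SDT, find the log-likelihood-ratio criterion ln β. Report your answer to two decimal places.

H = 53/64 = 0.8281
FA = 25/64 = 0.3906
Φ⁻¹(0.8281) = 0.947, Φ⁻¹(0.3906) = -0.278
ln β = −½·[z(H)² − z(FA)²] = −0.5 × (0.897 − 0.077) = -0.410

ln β = -0.41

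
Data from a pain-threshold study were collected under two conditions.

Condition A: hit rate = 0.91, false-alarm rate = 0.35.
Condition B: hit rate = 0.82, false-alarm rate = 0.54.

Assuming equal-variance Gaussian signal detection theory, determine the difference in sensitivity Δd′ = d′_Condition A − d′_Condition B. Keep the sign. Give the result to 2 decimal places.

Condition A: z(0.91) = 1.341, z(0.35) = -0.385, d' = 1.726
Condition B: z(0.82) = 0.915, z(0.54) = 0.100, d' = 0.815
Δd' = d'_Condition A − d'_Condition B = 1.726 − 0.815 = 0.911
Condition A has the higher sensitivity.

Δd′ = 0.91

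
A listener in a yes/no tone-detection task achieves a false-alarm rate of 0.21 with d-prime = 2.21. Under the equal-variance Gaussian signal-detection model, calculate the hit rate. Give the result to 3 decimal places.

z(false-alarm rate) = z(0.21) = -0.8064
z(H) = z(FA) + d' = -0.8064 + 2.21 = 1.4036
hit rate = Φ(1.4036) = 0.9198

hit rate = 0.920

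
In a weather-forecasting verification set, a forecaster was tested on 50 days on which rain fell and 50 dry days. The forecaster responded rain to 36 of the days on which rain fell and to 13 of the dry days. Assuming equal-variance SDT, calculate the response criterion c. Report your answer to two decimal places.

c = 0.03

H = 36/50 = 0.7200
FA = 13/50 = 0.2600
Φ⁻¹(0.7200) = 0.583, Φ⁻¹(0.2600) = -0.643
c = −½·[z(H) + z(FA)] = −0.5 × (0.583 + (-0.643)) = 0.030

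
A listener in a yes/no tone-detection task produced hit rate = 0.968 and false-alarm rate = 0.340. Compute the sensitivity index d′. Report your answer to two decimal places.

d′ = 2.26

z(H) = z(0.968) = 1.8522
z(FA) = z(0.340) = -0.4125
d' = z(H) − z(FA) = 1.8522 − (-0.4125) = 2.2647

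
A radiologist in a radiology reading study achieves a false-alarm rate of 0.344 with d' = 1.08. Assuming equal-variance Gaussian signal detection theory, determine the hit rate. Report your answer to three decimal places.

z(false-alarm rate) = z(0.344) = -0.4016
z(H) = z(FA) + d' = -0.4016 + 1.08 = 0.6784
hit rate = Φ(0.6784) = 0.7512

hit rate = 0.751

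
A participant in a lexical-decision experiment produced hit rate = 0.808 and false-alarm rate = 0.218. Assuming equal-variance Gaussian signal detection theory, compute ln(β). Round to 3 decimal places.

z(H) = z(0.808) = 0.8705
z(FA) = z(0.218) = -0.7790
ln β = −½·[z(H)² − z(FA)²] = −0.5 × (0.7578 − 0.6068) = -0.0755

ln β = -0.076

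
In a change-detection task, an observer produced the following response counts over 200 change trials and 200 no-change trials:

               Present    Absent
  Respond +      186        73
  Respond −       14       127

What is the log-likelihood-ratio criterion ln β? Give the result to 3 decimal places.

ln β = -1.029

H = 186/200 = 0.9300
FA = 73/200 = 0.3650
Φ⁻¹(H) = Φ⁻¹(0.9300) = 1.4758
Φ⁻¹(FA) = Φ⁻¹(0.3650) = -0.3451
ln β = −½·[z(H)² − z(FA)²] = −0.5 × (2.1780 − 0.1191) = -1.02945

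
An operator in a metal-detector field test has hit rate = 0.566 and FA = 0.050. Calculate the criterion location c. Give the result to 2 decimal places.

Φ⁻¹(0.566) = 0.166, Φ⁻¹(0.050) = -1.645
c = −½·[z(H) + z(FA)] = −0.5 × (0.166 + (-1.645)) = 0.7395

c = 0.74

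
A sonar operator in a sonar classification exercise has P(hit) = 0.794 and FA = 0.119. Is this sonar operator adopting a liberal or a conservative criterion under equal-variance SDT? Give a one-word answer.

conservative

z(H) = 0.820, z(FA) = -1.180
c = −½·(z(H) + z(FA)) = 0.180
c > 0 → conservative criterion (biased toward responding “no”).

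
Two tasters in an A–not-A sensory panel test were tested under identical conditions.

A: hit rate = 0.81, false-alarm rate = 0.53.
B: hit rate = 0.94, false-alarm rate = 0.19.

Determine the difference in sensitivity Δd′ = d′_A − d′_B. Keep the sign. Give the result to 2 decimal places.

Δd′ = -1.63

A: z(0.81) = 0.878, z(0.53) = 0.075, d' = 0.803
B: z(0.94) = 1.555, z(0.19) = -0.878, d' = 2.433
Δd' = d'_A − d'_B = 0.803 − 2.433 = -1.630
B has the higher sensitivity.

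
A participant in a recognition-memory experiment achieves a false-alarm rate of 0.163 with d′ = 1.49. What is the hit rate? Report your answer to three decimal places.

z(false-alarm rate) = z(0.163) = -0.9822
z(H) = z(FA) + d' = -0.9822 + 1.49 = 0.5078
hit rate = Φ(0.5078) = 0.6942

hit rate = 0.694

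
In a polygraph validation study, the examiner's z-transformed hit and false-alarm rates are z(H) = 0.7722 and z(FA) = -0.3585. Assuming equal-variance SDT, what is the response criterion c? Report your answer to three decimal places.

c = -0.207

c = −½·[z(H) + z(FA)] = −½·(0.7722 + (-0.3585)) = -0.20685
c < 0: the examiner has a liberal response bias.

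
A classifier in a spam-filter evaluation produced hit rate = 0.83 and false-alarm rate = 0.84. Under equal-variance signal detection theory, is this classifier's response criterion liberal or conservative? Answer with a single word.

liberal

z(H) = 0.954, z(FA) = 0.994
c = −½·(z(H) + z(FA)) = -0.974
c < 0 → liberal criterion (biased toward responding “yes”).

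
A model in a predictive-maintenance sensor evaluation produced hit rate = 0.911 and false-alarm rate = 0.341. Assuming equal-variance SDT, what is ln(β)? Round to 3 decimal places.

z(0.911) = 1.3469, z(0.341) = -0.4097
ln β = −½·[z(H)² − z(FA)²] = −0.5 × (1.8141 − 0.1679) = -0.8231

ln β = -0.823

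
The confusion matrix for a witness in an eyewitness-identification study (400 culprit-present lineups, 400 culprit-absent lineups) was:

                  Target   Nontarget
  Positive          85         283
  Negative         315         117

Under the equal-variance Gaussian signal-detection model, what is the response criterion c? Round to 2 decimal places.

c = 0.13

H = 85/400 = 0.2125
FA = 283/400 = 0.7075
z(H) = -0.7978
z(FA) = 0.5461
c = −½·[z(H) + z(FA)] = −0.5 × (-0.7978 + 0.5461) = 0.12585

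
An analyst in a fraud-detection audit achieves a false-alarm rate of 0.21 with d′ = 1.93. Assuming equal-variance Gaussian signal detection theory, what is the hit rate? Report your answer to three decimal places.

hit rate = 0.869

z(false-alarm rate) = z(0.21) = -0.8064
z(H) = z(FA) + d' = -0.8064 + 1.93 = 1.1236
hit rate = Φ(1.1236) = 0.8694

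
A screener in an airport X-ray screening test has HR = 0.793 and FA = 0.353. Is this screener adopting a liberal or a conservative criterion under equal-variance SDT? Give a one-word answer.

z(H) = 0.817, z(FA) = -0.377
c = −½·(z(H) + z(FA)) = -0.220
c < 0 → liberal criterion (biased toward responding “yes”).

liberal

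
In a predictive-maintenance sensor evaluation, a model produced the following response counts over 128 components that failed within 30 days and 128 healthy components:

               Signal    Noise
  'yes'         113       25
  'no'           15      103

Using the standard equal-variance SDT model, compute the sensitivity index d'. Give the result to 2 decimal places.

d' = 2.05

H = 113/128 = 0.8828
FA = 25/128 = 0.1953
z(H) = 1.189
z(FA) = -0.859
d' = z(H) − z(FA) = 1.189 − (-0.859) = 2.048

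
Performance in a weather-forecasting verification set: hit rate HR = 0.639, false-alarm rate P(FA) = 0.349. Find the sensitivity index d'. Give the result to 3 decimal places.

d' = 0.744

z(0.639) = 0.3558, z(0.349) = -0.3880
d' = z(H) − z(FA) = 0.3558 − (-0.3880) = 0.7438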